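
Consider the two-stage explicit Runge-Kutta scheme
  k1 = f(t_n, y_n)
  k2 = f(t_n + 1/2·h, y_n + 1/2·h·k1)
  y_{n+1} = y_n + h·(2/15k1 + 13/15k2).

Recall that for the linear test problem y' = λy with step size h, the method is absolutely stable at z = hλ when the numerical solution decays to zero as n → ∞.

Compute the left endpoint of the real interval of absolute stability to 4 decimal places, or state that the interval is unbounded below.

left endpoint -2.3077.

Set f=λy, z=hλ:
  k1=λy_n ⇒ h·k1=z·y_n;  k2=λ(1+1/2z)y_n ⇒ h·k2=z(1+1/2z)y_n
  y_{n+1}/y_n = 1 + 2/15z + 13/15z(1+1/2z) = 1 + z + 13/30z²
  ⇒ R(z) = 1 + z + 13/30z².

Solve |R(x)|<1 on ℝ⁻.
x=-0.45: |R|=0.6378
R=1: x+13/30x²=0 ⇒ x=−30/13=-2.3077; min R=1−1/(4·13/30)=0.4231>−1
Confirm numerically:
  x=-2.249: |R|=0.94280 <1
  x=-1.636: |R|=0.52381 <1
  x=-1.066: |R|=0.42642 <1
  x=-0.992: |R|=0.43443 <1
  x=-2.860: |R|=1.68449 >1
  x=-2.710: |R|=1.47244 >1
  x=-2.347: |R|=1.03998 >1
Interval (-2.3077, 0).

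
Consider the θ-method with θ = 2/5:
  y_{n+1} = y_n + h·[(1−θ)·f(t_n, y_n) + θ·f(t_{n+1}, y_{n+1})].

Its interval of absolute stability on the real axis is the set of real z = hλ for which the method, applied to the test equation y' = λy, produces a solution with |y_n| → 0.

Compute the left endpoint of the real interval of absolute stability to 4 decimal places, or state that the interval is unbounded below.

left endpoint -10.0000.

Test eqn y'=λy, z=hλ:
  y_{n+1} = y_n + z·[3/5·y_n + 2/5·y_{n+1}] ⇒ (1 − 2/5z)y_{n+1} = (1 + 3/5z)y_n
  so R(z) = (1 + 3/5z)/(1 − 2/5z).

Solve |R(x)|<1 on ℝ⁻.
x=-1.36: |R|=0.1192
R=−1: 1+3/5x = −1+2/5x ⇒ -1/5x=2 ⇒ x=2/(-1/5)=-10.0000
Confirm numerically:
  x=-8.639: |R|=0.93891 <1
  x=-6.736: |R|=0.82330 <1
  x=-4.123: |R|=0.55632 <1
  x=-10.463: |R|=1.01786 >1
  x=-10.345: |R|=1.01343 >1
So |R|<1 on (-10.0000, 0).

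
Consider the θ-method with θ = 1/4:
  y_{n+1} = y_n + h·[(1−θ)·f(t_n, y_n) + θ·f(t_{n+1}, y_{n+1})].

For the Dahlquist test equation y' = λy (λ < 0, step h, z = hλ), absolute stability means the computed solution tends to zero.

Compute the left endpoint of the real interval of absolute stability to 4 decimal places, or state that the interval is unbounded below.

With y'=λy (z=hλ):
  y_{n+1} = y_n + z·[3/4·y_n + 1/4·y_{n+1}] ⇒ (1 − 1/4z)y_{n+1} = (1 + 3/4z)y_n
  R(z) = (1 + 3/4z)/(1 − 1/4z).

Need |R(x)|<1, x<0.
x=-1.24: |R|=0.0534
R=−1: 1+3/4x = −1+1/4x ⇒ -1/2x=2 ⇒ x=2/(-1/2)=-4.0000
Confirm numerically:
  x=-3.638: |R|=0.90521 <1
  x=-3.073: |R|=0.73788 <1
  x=-2.707: |R|=0.61443 <1
  x=-4.573: |R|=1.13368 >1
  x=-4.561: |R|=1.13106 >1
  x=-4.261: |R|=1.06319 >1
Interval (-4.0000, 0).

left endpoint -4.0000.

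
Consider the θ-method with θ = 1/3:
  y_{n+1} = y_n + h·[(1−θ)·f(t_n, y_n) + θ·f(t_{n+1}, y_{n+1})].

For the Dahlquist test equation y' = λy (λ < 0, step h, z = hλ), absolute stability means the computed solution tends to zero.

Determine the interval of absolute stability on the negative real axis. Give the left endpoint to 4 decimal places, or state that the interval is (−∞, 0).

(-6.0000, 0).

With y'=λy (z=hλ):
  y_{n+1} = y_n + z·[2/3·y_n + 1/3·y_{n+1}] ⇒ (1 − 1/3z)y_{n+1} = (1 + 2/3z)y_n
  so R(z) = (1 + 2/3z)/(1 − 1/3z).

Solve |R(x)|<1 on ℝ⁻.
x=-1.64: |R|=0.0603
R=−1: 1+2/3x = −1+1/3x ⇒ -1/3x=2 ⇒ x=2/(-1/3)=-6.0000
Confirm numerically:
  x=-5.190: |R|=0.90110 <1
  x=-5.143: |R|=0.89476 <1
  x=-4.419: |R|=0.78690 <1
  x=-3.920: |R|=0.69942 <1
  x=-6.314: |R|=1.03371 >1
  x=-6.183: |R|=1.01993 >1
  x=-6.134: |R|=1.01467 >1
Stable set (-6.0000, 0).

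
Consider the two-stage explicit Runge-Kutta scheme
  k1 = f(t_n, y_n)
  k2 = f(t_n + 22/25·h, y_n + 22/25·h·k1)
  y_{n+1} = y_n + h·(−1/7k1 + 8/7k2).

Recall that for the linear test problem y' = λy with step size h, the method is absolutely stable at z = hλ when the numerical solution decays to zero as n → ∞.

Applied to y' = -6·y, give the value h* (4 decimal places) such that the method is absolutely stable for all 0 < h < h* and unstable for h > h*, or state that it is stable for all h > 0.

(-0.9943,0); λ=-6 ⇒ h* = (175/176)/6 = 0.1657.

Test eqn y'=λy, z=hλ:
  k1=λy_n ⇒ h·k1=z·y_n;  k2=λ(1+22/25z)y_n ⇒ h·k2=z(1+22/25z)y_n
  y_{n+1}/y_n = 1 − 1/7z + 8/7z(1+22/25z) = 1 + z + 176/175z²
  R(z) = 1 + z + 176/175z².

Boundary: |R(x)|=1, x<0.
x=-1.58: |R|=1.9307
R=1: x+176/175x²=0 ⇒ x=−175/176=-0.9943; min R=1−1/(4·176/175)=0.7514>−1
Confirm numerically:
  x=-0.921: |R|=0.93209 <1
  x=-0.832: |R|=0.86418 <1
  x=-0.752: |R|=0.81674 <1
  x=-0.493: |R|=0.75144 <1
  x=-1.494: |R|=1.75079 >1
  x=-1.365: |R|=1.50887 >1
  x=-1.179: |R|=1.21898 >1
Stable set (-0.9943, 0).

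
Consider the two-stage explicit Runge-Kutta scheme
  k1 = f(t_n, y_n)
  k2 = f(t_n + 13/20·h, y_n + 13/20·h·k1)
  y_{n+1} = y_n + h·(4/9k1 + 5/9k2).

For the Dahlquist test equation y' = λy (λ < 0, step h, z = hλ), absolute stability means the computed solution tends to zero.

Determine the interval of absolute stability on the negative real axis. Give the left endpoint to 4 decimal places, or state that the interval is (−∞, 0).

z∈(-2.7692,0).

On y'=λy, z=hλ:
  k1=λy_n ⇒ h·k1=z·y_n;  k2=λ(1+13/20z)y_n ⇒ h·k2=z(1+13/20z)y_n
  y_{n+1}/y_n = 1 + 4/9z + 5/9z(1+13/20z) = 1 + z + 13/36z²
  Hence R(z) = 1 + z + 13/36z².

Solve |R(x)|<1 on ℝ⁻.
x=-1.39: |R|=0.3077
R=1: x+13/36x²=0 ⇒ x=−36/13=-2.7692; min R=1−1/(4·13/36)=0.3077>−1
Confirm numerically:
  x=-2.354: |R|=0.64703 <1
  x=-2.182: |R|=0.53729 <1
  x=-1.975: |R|=0.43356 <1
  x=-3.287: |R|=1.61458 >1
  x=-3.042: |R|=1.29964 >1
  x=-2.858: |R|=1.09161 >1
Interval (-2.7692, 0).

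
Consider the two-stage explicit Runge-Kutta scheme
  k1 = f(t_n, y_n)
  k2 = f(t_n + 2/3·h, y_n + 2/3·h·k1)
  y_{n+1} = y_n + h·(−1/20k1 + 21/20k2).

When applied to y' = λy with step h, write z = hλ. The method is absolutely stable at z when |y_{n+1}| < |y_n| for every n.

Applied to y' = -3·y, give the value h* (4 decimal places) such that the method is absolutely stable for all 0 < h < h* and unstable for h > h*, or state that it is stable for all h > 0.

With y'=λy (z=hλ):
  k1=λy_n ⇒ h·k1=z·y_n;  k2=λ(1+2/3z)y_n ⇒ h·k2=z(1+2/3z)y_n
  y_{n+1}/y_n = 1 − 1/20z + 21/20z(1+2/3z) = 1 + z + 7/10z²
  ⇒ R(z) = 1 + z + 7/10z².

Solve |R(x)|<1 on ℝ⁻.
x=-1.39: |R|=0.9625
R=1: x+7/10x²=0 ⇒ x=−10/7=-1.4286; min R=1−1/(4·7/10)=0.6429>−1
Confirm numerically:
  x=-1.378: |R|=0.95122 <1
  x=-1.361: |R|=0.93562 <1
  x=-1.319: |R|=0.89883 <1
  x=-0.901: |R|=0.66726 <1
  x=-1.850: |R|=1.54575 >1
  x=-1.700: |R|=1.32300 >1
  x=-1.563: |R|=1.14708 >1
Interval (-1.4286, 0).

(-1.4286,0); λ=-3 ⇒ h* = (10/7)/3 = 0.4762.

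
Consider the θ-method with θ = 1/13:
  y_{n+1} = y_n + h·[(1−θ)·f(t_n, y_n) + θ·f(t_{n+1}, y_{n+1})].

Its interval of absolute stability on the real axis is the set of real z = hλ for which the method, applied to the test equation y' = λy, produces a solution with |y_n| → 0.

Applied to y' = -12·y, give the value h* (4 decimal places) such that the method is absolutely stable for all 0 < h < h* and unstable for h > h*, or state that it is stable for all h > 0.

(-2.3636,0); λ=-12 ⇒ h* = (26/11)/12 = 0.1970.

On y'=λy, z=hλ:
  y_{n+1} = y_n + z·[12/13·y_n + 1/13·y_{n+1}] ⇒ (1 − 1/13z)y_{n+1} = (1 + 12/13z)y_n
  so R(z) = (1 + 12/13z)/(1 − 1/13z).

Find x<0 with |R(x)|<1.
x=-1.49: |R|=0.3368
R=−1: 1+12/13x = −1+1/13x ⇒ -11/13x=2 ⇒ x=2/(-11/13)=-2.3636
Confirm numerically:
  x=-2.273: |R|=0.93472 <1
  x=-1.748: |R|=0.54082 <1
  x=-1.710: |R|=0.51122 <1
  x=-1.356: |R|=0.22792 <1
  x=-2.596: |R|=1.16389 >1
  x=-2.474: |R|=1.07845 >1
Stable set (-2.3636, 0).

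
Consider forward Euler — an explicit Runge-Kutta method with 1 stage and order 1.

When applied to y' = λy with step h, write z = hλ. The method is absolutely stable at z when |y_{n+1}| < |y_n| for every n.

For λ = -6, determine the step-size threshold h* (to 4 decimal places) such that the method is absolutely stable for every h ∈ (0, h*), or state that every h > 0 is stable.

Set f=λy, z=hλ:
  order 1, 1-stage ⇒ R(z)=1+z
  (e.g. R(-1.62)=-0.62000, |R|=0.62000)

Solve |R(x)|<1 on ℝ⁻.
x=-1.62: |R|=0.6200
|R(-2.06)|=1.0600 |R(-1.66)|=0.6600 |R(-1.47)|=0.4700
Bisect:
  x_lo=-2.7641 |R|=1.7641  x_hi=-0.1315 |R|=0.8685
  mid=-1.44778 |R|=0.44778 →hi
  mid=-2.10593 |R|=1.10593 →lo
  mid=-1.77686 |R|=0.77686 →hi
  mid=-1.94139 |R|=0.94139 →hi
  mid=-2.02366 |R|=1.02366 →lo
  mid=-1.98252 |R|=0.98252 →hi
  mid=-2.00309 |R|=1.00309 →lo
  mid=-1.99281 |R|=0.99281 →hi
  mid=-1.99795 |R|=0.99795 →hi
  ...
  [-2.00004,-1.99988] ⇒ x*=-2.0000
Interval (-2.0000, 0).

(-2.0000,0); λ=-6 ⇒ h* = 0.3333.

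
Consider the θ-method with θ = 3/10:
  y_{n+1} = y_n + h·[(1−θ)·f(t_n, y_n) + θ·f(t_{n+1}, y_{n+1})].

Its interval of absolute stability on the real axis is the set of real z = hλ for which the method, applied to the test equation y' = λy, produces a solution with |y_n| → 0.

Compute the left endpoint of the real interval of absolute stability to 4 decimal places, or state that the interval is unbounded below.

left endpoint -5.0000.

Set f=λy, z=hλ:
  y_{n+1} = y_n + z·[7/10·y_n + 3/10·y_{n+1}] ⇒ (1 − 3/10z)y_{n+1} = (1 + 7/10z)y_n
  ⇒ R(z) = (1 + 7/10z)/(1 − 3/10z).

Solve |R(x)|<1 on ℝ⁻.
x=-0.42: |R|=0.6270
R=−1: 1+7/10x = −1+3/10x ⇒ -2/5x=2 ⇒ x=2/(-2/5)=-5.0000
Confirm numerically:
  x=-4.246: |R|=0.86736 <1
  x=-3.432: |R|=0.69097 <1
  x=-3.172: |R|=0.62533 <1
  x=-5.501: |R|=1.07561 >1
  x=-5.176: |R|=1.02758 >1
Interval (-5.0000, 0).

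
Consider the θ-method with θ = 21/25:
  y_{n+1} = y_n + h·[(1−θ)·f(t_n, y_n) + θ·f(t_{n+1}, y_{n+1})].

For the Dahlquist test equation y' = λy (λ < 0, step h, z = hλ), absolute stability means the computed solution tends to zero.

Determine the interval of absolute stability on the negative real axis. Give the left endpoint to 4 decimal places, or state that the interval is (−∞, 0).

On y'=λy, z=hλ:
  y_{n+1} = y_n + z·[4/25·y_n + 21/25·y_{n+1}] ⇒ (1 − 21/25z)y_{n+1} = (1 + 4/25z)y_n
  Hence R(z) = (1 + 4/25z)/(1 − 21/25z).

Solve |R(x)|<1 on ℝ⁻.
x=-0.89: |R|=0.4907
x=-2: |R|=0.2537
x=-10: |R|=0.0638
x=-100: |R|=0.1765
θ=21/25≥1/2 ⇒ |1+4/25x|<|1−21/25x| ∀x<0 ⇒ unbounded interval.

unbounded; (−∞, 0).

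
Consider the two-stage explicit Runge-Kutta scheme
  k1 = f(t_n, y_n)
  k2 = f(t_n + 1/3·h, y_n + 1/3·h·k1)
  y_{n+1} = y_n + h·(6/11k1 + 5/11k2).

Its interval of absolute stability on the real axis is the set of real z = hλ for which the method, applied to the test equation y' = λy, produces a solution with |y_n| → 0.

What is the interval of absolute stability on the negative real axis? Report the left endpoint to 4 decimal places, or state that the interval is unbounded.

z∈(-6.6000,0).

On y'=λy, z=hλ:
  k1=λy_n ⇒ h·k1=z·y_n;  k2=λ(1+1/3z)y_n ⇒ h·k2=z(1+1/3z)y_n
  y_{n+1}/y_n = 1 + 6/11z + 5/11z(1+1/3z) = 1 + z + 5/33z²
  R(z) = 1 + z + 5/33z².

Boundary: |R(x)|=1, x<0.
x=-0.95: |R|=0.1867
R=1: x+5/33x²=0 ⇒ x=−33/5=-6.6000; min R=1−1/(4·5/33)=-0.6500>−1
Confirm numerically:
  x=-6.022: |R|=0.47262 <1
  x=-5.736: |R|=0.24911 <1
  x=-5.394: |R|=0.01437 <1
  x=-3.386: |R|=0.64888 <1
  x=-7.110: |R|=1.54941 >1
  x=-6.815: |R|=1.22200 >1
  x=-6.678: |R|=1.07892 >1
Stable set (-6.6000, 0).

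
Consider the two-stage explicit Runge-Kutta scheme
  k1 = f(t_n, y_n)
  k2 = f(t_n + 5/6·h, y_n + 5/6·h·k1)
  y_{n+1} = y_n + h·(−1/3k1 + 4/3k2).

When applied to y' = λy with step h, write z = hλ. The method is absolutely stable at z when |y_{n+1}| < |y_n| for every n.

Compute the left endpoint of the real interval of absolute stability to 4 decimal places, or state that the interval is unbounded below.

left endpoint -0.9000.

With y'=λy (z=hλ):
  k1=λy_n ⇒ h·k1=z·y_n;  k2=λ(1+5/6z)y_n ⇒ h·k2=z(1+5/6z)y_n
  y_{n+1}/y_n = 1 − 1/3z + 4/3z(1+5/6z) = 1 + z + 10/9z²
  Hence R(z) = 1 + z + 10/9z².

Find x<0 with |R(x)|<1.
x=-1.53: |R|=2.0710
R=1: x+10/9x²=0 ⇒ x=−9/10=-0.9000; min R=1−1/(4·10/9)=0.7750>−1
Confirm numerically:
  x=-0.821: |R|=0.92793 <1
  x=-0.685: |R|=0.83636 <1
  x=-0.665: |R|=0.82636 <1
  x=-0.488: |R|=0.77660 <1
  x=-1.074: |R|=1.20764 >1
  x=-0.967: |R|=1.07199 >1
Interval (-0.9000, 0).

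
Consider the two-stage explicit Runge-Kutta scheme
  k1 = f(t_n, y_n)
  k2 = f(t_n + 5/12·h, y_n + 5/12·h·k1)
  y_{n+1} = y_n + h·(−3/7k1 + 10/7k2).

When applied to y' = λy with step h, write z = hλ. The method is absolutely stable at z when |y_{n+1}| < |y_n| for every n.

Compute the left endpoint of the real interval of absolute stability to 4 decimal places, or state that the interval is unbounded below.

left endpoint -1.6800.

Set f=λy, z=hλ:
  k1=λy_n ⇒ h·k1=z·y_n;  k2=λ(1+5/12z)y_n ⇒ h·k2=z(1+5/12z)y_n
  y_{n+1}/y_n = 1 − 3/7z + 10/7z(1+5/12z) = 1 + z + 25/42z²
  Hence R(z) = 1 + z + 25/42z².

Solve |R(x)|<1 on ℝ⁻.
x=-1.3: |R|=0.7060
R=1: x+25/42x²=0 ⇒ x=−42/25=-1.6800; min R=1−1/(4·25/42)=0.5800>−1
Confirm numerically:
  x=-1.510: |R|=0.84720 <1
  x=-0.991: |R|=0.59357 <1
  x=-0.840: |R|=0.58000 <1
  x=-1.903: |R|=1.25260 >1
  x=-1.716: |R|=1.03677 >1
So |R|<1 on (-1.6800, 0).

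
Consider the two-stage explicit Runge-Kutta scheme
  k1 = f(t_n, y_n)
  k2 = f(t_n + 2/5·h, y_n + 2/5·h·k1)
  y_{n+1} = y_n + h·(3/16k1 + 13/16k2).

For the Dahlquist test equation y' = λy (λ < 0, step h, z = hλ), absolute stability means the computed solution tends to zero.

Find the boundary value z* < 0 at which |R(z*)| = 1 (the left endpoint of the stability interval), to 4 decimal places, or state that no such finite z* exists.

left endpoint -3.0769.

Test eqn y'=λy, z=hλ:
  k1=λy_n ⇒ h·k1=z·y_n;  k2=λ(1+2/5z)y_n ⇒ h·k2=z(1+2/5z)y_n
  y_{n+1}/y_n = 1 + 3/16z + 13/16z(1+2/5z) = 1 + z + 13/40z²
  Hence R(z) = 1 + z + 13/40z².

Need |R(x)|<1, x<0.
x=-1.65: |R|=0.2348
R=1: x+13/40x²=0 ⇒ x=−40/13=-3.0769; min R=1−1/(4·13/40)=0.2308>−1
Confirm numerically:
  x=-3.031: |R|=0.95476 <1
  x=-2.593: |R|=0.59219 <1
  x=-2.337: |R|=0.43801 <1
  x=-1.325: |R|=0.24558 <1
  x=-3.581: |R|=1.58666 >1
  x=-3.464: |R|=1.43577 >1
Interval (-3.0769, 0).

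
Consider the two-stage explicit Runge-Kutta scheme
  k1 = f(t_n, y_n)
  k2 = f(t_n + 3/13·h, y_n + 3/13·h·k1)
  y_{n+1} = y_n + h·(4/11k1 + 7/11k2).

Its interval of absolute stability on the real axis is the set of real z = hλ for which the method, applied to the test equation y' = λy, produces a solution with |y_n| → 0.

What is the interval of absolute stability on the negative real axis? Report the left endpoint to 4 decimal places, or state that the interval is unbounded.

z∈(-6.8095,0).

Set f=λy, z=hλ:
  k1=λy_n ⇒ h·k1=z·y_n;  k2=λ(1+3/13z)y_n ⇒ h·k2=z(1+3/13z)y_n
  y_{n+1}/y_n = 1 + 4/11z + 7/11z(1+3/13z) = 1 + z + 21/143z²
  R(z) = 1 + z + 21/143z².

Find x<0 with |R(x)|<1.
x=-0.95: |R|=0.1825
R=1: x+21/143x²=0 ⇒ x=−143/21=-6.8095; min R=1−1/(4·21/143)=-0.7024>−1
Confirm numerically:
  x=-4.729: |R|=0.44486 <1
  x=-3.376: |R|=0.70226 <1
  x=-3.180: |R|=0.69496 <1
  x=-7.255: |R|=1.47462 >1
  x=-7.131: |R|=1.33665 >1
  x=-7.067: |R|=1.26721 >1
Interval (-6.8095, 0).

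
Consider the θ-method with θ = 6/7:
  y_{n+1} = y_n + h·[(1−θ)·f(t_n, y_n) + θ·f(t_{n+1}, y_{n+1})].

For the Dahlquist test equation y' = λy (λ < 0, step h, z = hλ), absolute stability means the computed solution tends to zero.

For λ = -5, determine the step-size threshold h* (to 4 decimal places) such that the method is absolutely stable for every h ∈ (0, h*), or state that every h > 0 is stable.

With y'=λy (z=hλ):
  y_{n+1} = y_n + z·[1/7·y_n + 6/7·y_{n+1}] ⇒ (1 − 6/7z)y_{n+1} = (1 + 1/7z)y_n
  R(z) = (1 + 1/7z)/(1 − 6/7z).

Need |R(x)|<1, x<0.
x=-1.46: |R|=0.3515
x=-2: |R|=0.2632
x=-10: |R|=0.0448
x=-100: |R|=0.1532
θ=6/7≥1/2 ⇒ |1+1/7x|<|1−6/7x| ∀x<0 ⇒ stable on all of ℝ⁻.

interval (−∞, 0). Any h>0 works for λ=-5.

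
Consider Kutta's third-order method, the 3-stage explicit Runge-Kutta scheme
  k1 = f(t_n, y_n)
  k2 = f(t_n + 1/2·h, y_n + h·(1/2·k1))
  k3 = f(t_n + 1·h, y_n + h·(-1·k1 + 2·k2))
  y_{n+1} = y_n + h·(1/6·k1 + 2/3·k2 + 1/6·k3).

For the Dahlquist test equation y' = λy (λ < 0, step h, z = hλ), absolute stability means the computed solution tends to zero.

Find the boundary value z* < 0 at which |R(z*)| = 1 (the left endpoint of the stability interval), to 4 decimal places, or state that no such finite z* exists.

left endpoint -2.5127.

Set f=λy, z=hλ:
  order 3, 3-stage ⇒ R(z)=1+z+z^2/2+z^3/6
  (e.g. R(-0.9)=0.38350, |R|=0.38350)

Boundary: |R(x)|=1, x<0.
x=-0.9: |R|=0.3835
|R(-1.35)|=0.1512 |R(-1.33)|=0.1623 |R(-0.74)|=0.4663
Bisect:
  x_lo=-3.3791 |R|=3.1006  x_hi=-0.2969 |R|=0.7428
  mid=-1.83799 |R|=0.18374 →hi
  mid=-2.60855 |R|=1.16461 →lo
  mid=-2.22327 |R|=0.58338 →hi
  mid=-2.41591 |R|=0.84772 →hi
  mid=-2.51223 |R|=0.99915 →hi
  mid=-2.56039 |R|=1.08007 →lo
  mid=-2.53631 |R|=1.03916 →lo
  mid=-2.52427 |R|=1.01905 →lo
  ...
  [-2.51279,-2.51260] ⇒ x*=-2.5127
Stable set (-2.5127, 0).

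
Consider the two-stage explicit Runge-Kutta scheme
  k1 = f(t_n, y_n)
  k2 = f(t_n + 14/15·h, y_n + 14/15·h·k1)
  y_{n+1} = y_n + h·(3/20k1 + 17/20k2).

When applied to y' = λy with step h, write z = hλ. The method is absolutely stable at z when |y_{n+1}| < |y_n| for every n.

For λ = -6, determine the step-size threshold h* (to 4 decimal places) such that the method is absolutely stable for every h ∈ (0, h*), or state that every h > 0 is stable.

Set f=λy, z=hλ:
  k1=λy_n ⇒ h·k1=z·y_n;  k2=λ(1+14/15z)y_n ⇒ h·k2=z(1+14/15z)y_n
  y_{n+1}/y_n = 1 + 3/20z + 17/20z(1+14/15z) = 1 + z + 119/150z²
  so R(z) = 1 + z + 119/150z².

Find x<0 with |R(x)|<1.
x=-0.74: |R|=0.6944
R=1: x+119/150x²=0 ⇒ x=−150/119=-1.2605; min R=1−1/(4·119/150)=0.6849>−1
Confirm numerically:
  x=-1.115: |R|=0.87129 <1
  x=-1.071: |R|=0.83899 <1
  x=-0.991: |R|=0.78812 <1
  x=-0.899: |R|=0.74217 <1
  x=-1.767: |R|=1.71002 >1
  x=-1.285: |R|=1.02497 >1
So |R|<1 on (-1.2605, 0).

(-1.2605,0); λ=-6 ⇒ h* = (150/119)/6 = 0.2101.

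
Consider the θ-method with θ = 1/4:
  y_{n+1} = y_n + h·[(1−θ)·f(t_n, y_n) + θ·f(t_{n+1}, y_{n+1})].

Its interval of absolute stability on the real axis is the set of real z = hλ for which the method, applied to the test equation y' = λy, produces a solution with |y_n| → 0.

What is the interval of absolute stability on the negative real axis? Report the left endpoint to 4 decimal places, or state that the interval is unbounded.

Set f=λy, z=hλ:
  y_{n+1} = y_n + z·[3/4·y_n + 1/4·y_{n+1}] ⇒ (1 − 1/4z)y_{n+1} = (1 + 3/4z)y_n
  R(z) = (1 + 3/4z)/(1 − 1/4z).

Find x<0 with |R(x)|<1.
x=-1.66: |R|=0.1731
R=−1: 1+3/4x = −1+1/4x ⇒ -1/2x=2 ⇒ x=2/(-1/2)=-4.0000
Confirm numerically:
  x=-3.577: |R|=0.88835 <1
  x=-3.238: |R|=0.78944 <1
  x=-2.123: |R|=0.38690 <1
  x=-4.405: |R|=1.09637 >1
  x=-4.197: |R|=1.04807 >1
Interval (-4.0000, 0).

z∈(-4.0000,0).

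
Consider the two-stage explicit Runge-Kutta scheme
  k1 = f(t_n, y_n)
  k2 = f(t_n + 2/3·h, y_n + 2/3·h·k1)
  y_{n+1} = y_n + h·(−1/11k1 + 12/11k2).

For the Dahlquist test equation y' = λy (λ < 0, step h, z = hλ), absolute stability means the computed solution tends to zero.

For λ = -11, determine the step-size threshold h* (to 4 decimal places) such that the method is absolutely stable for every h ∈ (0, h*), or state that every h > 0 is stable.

(-1.3750,0); λ=-11 ⇒ h* = (11/8)/11 = 0.1250.

With y'=λy (z=hλ):
  k1=λy_n ⇒ h·k1=z·y_n;  k2=λ(1+2/3z)y_n ⇒ h·k2=z(1+2/3z)y_n
  y_{n+1}/y_n = 1 − 1/11z + 12/11z(1+2/3z) = 1 + z + 8/11z²
  ⇒ R(z) = 1 + z + 8/11z².

Boundary: |R(x)|=1, x<0.
x=-1.68: |R|=1.3727
R=1: x+8/11x²=0 ⇒ x=−11/8=-1.3750; min R=1−1/(4·8/11)=0.6562>−1
Confirm numerically:
  x=-1.289: |R|=0.91938 <1
  x=-0.987: |R|=0.72149 <1
  x=-0.891: |R|=0.68637 <1
  x=-1.708: |R|=1.41365 >1
  x=-1.686: |R|=1.38134 >1
  x=-1.597: |R|=1.25784 >1
Interval (-1.3750, 0).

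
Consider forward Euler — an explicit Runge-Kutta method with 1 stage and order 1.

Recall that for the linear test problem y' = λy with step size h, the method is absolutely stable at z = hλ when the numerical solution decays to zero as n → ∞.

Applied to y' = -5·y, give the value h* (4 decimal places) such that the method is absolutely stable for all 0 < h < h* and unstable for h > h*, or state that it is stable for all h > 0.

(-2.0000,0); λ=-5 ⇒ h* = 0.4000.

Set f=λy, z=hλ:
  order 1, 1-stage ⇒ R(z)=1+z
  (e.g. R(-0.65)=0.35000, |R|=0.35000)

Boundary: |R(x)|=1, x<0.
x=-0.65: |R|=0.3500
|R(-2.12)|=1.1200 |R(-1.05)|=0.0500 |R(-0.78)|=0.2200
Bisect:
  x_lo=-2.8981 |R|=1.8981  x_hi=-0.1238 |R|=0.8762
  mid=-1.51096 |R|=0.51096 →hi
  mid=-2.20452 |R|=1.20452 →lo
  mid=-1.85774 |R|=0.85774 →hi
  mid=-2.03113 |R|=1.03113 →lo
  mid=-1.94443 |R|=0.94443 →hi
  mid=-1.98778 |R|=0.98778 →hi
  mid=-2.00946 |R|=1.00946 →lo
  mid=-1.99862 |R|=0.99862 →hi
  mid=-2.00404 |R|=1.00404 →lo
  ...
  [-2.00014,-1.99997] ⇒ x*=-2.0000
So |R|<1 on (-2.0000, 0).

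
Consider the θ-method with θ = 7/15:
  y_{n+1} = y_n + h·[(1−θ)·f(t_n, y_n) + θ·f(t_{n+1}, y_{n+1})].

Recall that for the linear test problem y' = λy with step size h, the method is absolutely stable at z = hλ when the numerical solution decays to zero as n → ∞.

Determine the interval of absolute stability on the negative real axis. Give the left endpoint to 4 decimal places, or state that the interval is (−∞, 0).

With y'=λy (z=hλ):
  y_{n+1} = y_n + z·[8/15·y_n + 7/15·y_{n+1}] ⇒ (1 − 7/15z)y_{n+1} = (1 + 8/15z)y_n
  Hence R(z) = (1 + 8/15z)/(1 − 7/15z).

Find x<0 with |R(x)|<1.
x=-0.34: |R|=0.7066
R=−1: 1+8/15x = −1+7/15x ⇒ -1/15x=2 ⇒ x=2/(-1/15)=-30.0000
Confirm numerically:
  x=-28.690: |R|=0.99393 <1
  x=-26.081: |R|=0.98016 <1
  x=-25.165: |R|=0.97471 <1
  x=-13.163: |R|=0.84285 <1
  x=-30.149: |R|=1.00066 >1
  x=-30.030: |R|=1.00013 >1
  x=-30.022: |R|=1.00010 >1
Interval (-30.0000, 0).

z∈(-30.0000,0).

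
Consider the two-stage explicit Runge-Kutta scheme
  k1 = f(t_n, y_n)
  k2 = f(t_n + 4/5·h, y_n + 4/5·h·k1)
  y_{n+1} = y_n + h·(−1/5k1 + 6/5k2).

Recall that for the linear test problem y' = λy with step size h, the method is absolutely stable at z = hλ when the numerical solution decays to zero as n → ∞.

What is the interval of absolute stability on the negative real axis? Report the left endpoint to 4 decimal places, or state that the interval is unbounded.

Test eqn y'=λy, z=hλ:
  k1=λy_n ⇒ h·k1=z·y_n;  k2=λ(1+4/5z)y_n ⇒ h·k2=z(1+4/5z)y_n
  y_{n+1}/y_n = 1 − 1/5z + 6/5z(1+4/5z) = 1 + z + 24/25z²
  R(z) = 1 + z + 24/25z².

Boundary: |R(x)|=1, x<0.
x=-1.04: |R|=0.9983
R=1: x+24/25x²=0 ⇒ x=−25/24=-1.0417; min R=1−1/(4·24/25)=0.7396>−1
Confirm numerically:
  x=-0.847: |R|=0.84171 <1
  x=-0.626: |R|=0.75020 <1
  x=-0.564: |R|=0.74137 <1
  x=-0.532: |R|=0.73970 <1
  x=-1.626: |R|=1.91212 >1
  x=-1.452: |R|=1.57197 >1
So |R|<1 on (-1.0417, 0).

z∈(-1.0417,0).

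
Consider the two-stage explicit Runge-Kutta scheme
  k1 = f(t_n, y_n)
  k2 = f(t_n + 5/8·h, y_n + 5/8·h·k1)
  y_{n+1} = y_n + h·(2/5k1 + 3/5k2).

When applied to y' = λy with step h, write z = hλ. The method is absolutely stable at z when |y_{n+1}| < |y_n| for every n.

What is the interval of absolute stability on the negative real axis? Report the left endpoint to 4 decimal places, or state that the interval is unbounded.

z∈(-2.6667,0).

Set f=λy, z=hλ:
  k1=λy_n ⇒ h·k1=z·y_n;  k2=λ(1+5/8z)y_n ⇒ h·k2=z(1+5/8z)y_n
  y_{n+1}/y_n = 1 + 2/5z + 3/5z(1+5/8z) = 1 + z + 3/8z²
  ⇒ R(z) = 1 + z + 3/8z².

Find x<0 with |R(x)|<1.
x=-1.65: |R|=0.3709
R=1: x+3/8x²=0 ⇒ x=−8/3=-2.6667; min R=1−1/(4·3/8)=0.3333>−1
Confirm numerically:
  x=-2.608: |R|=0.94262 <1
  x=-1.913: |R|=0.45934 <1
  x=-1.840: |R|=0.42960 <1
  x=-1.651: |R|=0.37118 <1
  x=-3.047: |R|=1.43458 >1
  x=-2.993: |R|=1.36627 >1
  x=-2.754: |R|=1.09019 >1
So |R|<1 on (-2.6667, 0).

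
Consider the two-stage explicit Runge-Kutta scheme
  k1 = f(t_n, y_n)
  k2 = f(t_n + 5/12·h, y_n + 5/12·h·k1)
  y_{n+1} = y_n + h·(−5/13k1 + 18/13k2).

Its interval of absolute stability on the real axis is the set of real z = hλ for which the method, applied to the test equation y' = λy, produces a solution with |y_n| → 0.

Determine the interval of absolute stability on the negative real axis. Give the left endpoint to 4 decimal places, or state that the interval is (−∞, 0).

Test eqn y'=λy, z=hλ:
  k1=λy_n ⇒ h·k1=z·y_n;  k2=λ(1+5/12z)y_n ⇒ h·k2=z(1+5/12z)y_n
  y_{n+1}/y_n = 1 − 5/13z + 18/13z(1+5/12z) = 1 + z + 15/26z²
  R(z) = 1 + z + 15/26z².

Need |R(x)|<1, x<0.
x=-0.39: |R|=0.6977
R=1: x+15/26x²=0 ⇒ x=−26/15=-1.7333; min R=1−1/(4·15/26)=0.5667>−1
Confirm numerically:
  x=-1.402: |R|=0.73200 <1
  x=-1.134: |R|=0.60790 <1
  x=-1.002: |R|=0.57723 <1
  x=-1.828: |R|=1.09984 >1
  x=-1.808: |R|=1.07788 >1
Interval (-1.7333, 0).

z∈(-1.7333,0).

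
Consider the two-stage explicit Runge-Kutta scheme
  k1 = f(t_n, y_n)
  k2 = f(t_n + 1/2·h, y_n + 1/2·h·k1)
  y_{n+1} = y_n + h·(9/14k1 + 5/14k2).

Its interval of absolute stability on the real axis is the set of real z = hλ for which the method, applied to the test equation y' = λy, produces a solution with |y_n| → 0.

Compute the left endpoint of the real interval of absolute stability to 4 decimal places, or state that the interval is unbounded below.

Set f=λy, z=hλ:
  k1=λy_n ⇒ h·k1=z·y_n;  k2=λ(1+1/2z)y_n ⇒ h·k2=z(1+1/2z)y_n
  y_{n+1}/y_n = 1 + 9/14z + 5/14z(1+1/2z) = 1 + z + 5/28z²
  ⇒ R(z) = 1 + z + 5/28z².

Find x<0 with |R(x)|<1.
x=-0.65: |R|=0.4254
R=1: x+5/28x²=0 ⇒ x=−28/5=-5.6000; min R=1−1/(4·5/28)=-0.4000>−1
Confirm numerically:
  x=-3.290: |R|=0.35712 <1
  x=-2.967: |R|=0.39502 <1
  x=-2.822: |R|=0.39991 <1
  x=-5.866: |R|=1.27863 >1
  x=-5.662: |R|=1.06269 >1
Interval (-5.6000, 0).

z* = -5.6000.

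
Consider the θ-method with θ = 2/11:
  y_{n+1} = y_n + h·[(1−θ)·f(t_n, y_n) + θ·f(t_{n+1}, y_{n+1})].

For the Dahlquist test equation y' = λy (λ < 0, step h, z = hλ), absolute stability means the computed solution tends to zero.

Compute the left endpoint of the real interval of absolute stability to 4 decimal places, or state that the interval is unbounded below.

left endpoint -3.1429.

With y'=λy (z=hλ):
  y_{n+1} = y_n + z·[9/11·y_n + 2/11·y_{n+1}] ⇒ (1 − 2/11z)y_{n+1} = (1 + 9/11z)y_n
  R(z) = (1 + 9/11z)/(1 − 2/11z).

Solve |R(x)|<1 on ℝ⁻.
x=-1.13: |R|=0.0626
R=−1: 1+9/11x = −1+2/11x ⇒ -7/11x=2 ⇒ x=2/(-7/11)=-3.1429
Confirm numerically:
  x=-2.501: |R|=0.71922 <1
  x=-2.414: |R|=0.67766 <1
  x=-1.594: |R|=0.23583 <1
  x=-1.306: |R|=0.05539 <1
  x=-3.338: |R|=1.07728 >1
  x=-3.276: |R|=1.05310 >1
Stable set (-3.1429, 0).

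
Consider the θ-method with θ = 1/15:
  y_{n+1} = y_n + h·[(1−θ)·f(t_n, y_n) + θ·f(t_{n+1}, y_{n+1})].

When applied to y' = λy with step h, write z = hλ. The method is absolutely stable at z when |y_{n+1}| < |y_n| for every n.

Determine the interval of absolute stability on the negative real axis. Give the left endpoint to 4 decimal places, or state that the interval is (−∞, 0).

Test eqn y'=λy, z=hλ:
  y_{n+1} = y_n + z·[14/15·y_n + 1/15·y_{n+1}] ⇒ (1 − 1/15z)y_{n+1} = (1 + 14/15z)y_n
  so R(z) = (1 + 14/15z)/(1 − 1/15z).

Need |R(x)|<1, x<0.
x=-1.16: |R|=0.0767
R=−1: 1+14/15x = −1+1/15x ⇒ -13/15x=2 ⇒ x=2/(-13/15)=-2.3077
Confirm numerically:
  x=-1.309: |R|=0.20394 <1
  x=-1.306: |R|=0.20140 <1
  x=-1.132: |R|=0.05257 <1
  x=-2.755: |R|=1.32751 >1
  x=-2.333: |R|=1.01898 >1
So |R|<1 on (-2.3077, 0).

(-2.3077, 0).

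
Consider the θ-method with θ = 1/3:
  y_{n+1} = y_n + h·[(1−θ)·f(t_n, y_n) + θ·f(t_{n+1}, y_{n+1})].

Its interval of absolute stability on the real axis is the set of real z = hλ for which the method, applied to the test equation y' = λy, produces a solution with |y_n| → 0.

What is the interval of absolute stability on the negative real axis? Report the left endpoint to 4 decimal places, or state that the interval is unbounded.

z∈(-6.0000,0).

Test eqn y'=λy, z=hλ:
  y_{n+1} = y_n + z·[2/3·y_n + 1/3·y_{n+1}] ⇒ (1 − 1/3z)y_{n+1} = (1 + 2/3z)y_n
  so R(z) = (1 + 2/3z)/(1 − 1/3z).

Solve |R(x)|<1 on ℝ⁻.
x=-0.88: |R|=0.3196
R=−1: 1+2/3x = −1+1/3x ⇒ -1/3x=2 ⇒ x=2/(-1/3)=-6.0000
Confirm numerically:
  x=-3.915: |R|=0.69848 <1
  x=-3.590: |R|=0.63429 <1
  x=-3.388: |R|=0.59111 <1
  x=-2.621: |R|=0.39886 <1
  x=-6.594: |R|=1.06191 >1
  x=-6.034: |R|=1.00376 >1
Interval (-6.0000, 0).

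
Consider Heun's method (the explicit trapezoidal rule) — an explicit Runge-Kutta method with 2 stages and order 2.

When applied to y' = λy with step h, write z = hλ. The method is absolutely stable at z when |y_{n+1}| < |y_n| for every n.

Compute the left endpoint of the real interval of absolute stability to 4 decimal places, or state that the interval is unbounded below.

Set f=λy, z=hλ:
  order 2, 2-stage ⇒ R(z)=1+z+z^2/2
  (e.g. R(-0.59)=0.58405, |R|=0.58405)

Need |R(x)|<1, x<0.
x=-0.59: |R|=0.5840
|R(-1.58)|=0.6682 |R(-1.3)|=0.5450 |R(-0.77)|=0.5264
Bisect:
  x_lo=-2.3699 |R|=1.4383  x_hi=-0.3936 |R|=0.6839
  mid=-1.38174 |R|=0.57286 →hi
  mid=-1.87582 |R|=0.88353 →hi
  mid=-2.12286 |R|=1.13040 →lo
  mid=-1.99934 |R|=0.99934 →hi
  mid=-2.06110 |R|=1.06296 →lo
  mid=-2.03022 |R|=1.03067 →lo
  mid=-2.01478 |R|=1.01489 →lo
  mid=-2.00706 |R|=1.00708 →lo
  mid=-2.00320 |R|=1.00320 →lo
  mid=-2.00127 |R|=1.00127 →lo
  ...
  [-2.00006,-1.99994] ⇒ x*=-2.0000
Stable set (-2.0000, 0).

z* = -2.0000.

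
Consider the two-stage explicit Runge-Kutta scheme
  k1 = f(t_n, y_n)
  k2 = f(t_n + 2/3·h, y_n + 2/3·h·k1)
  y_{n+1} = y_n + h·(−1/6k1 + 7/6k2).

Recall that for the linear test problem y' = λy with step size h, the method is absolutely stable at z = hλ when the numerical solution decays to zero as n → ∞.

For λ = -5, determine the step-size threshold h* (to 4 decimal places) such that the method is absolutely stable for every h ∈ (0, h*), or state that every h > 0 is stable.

With y'=λy (z=hλ):
  k1=λy_n ⇒ h·k1=z·y_n;  k2=λ(1+2/3z)y_n ⇒ h·k2=z(1+2/3z)y_n
  y_{n+1}/y_n = 1 − 1/6z + 7/6z(1+2/3z) = 1 + z + 7/9z²
  ⇒ R(z) = 1 + z + 7/9z².

Solve |R(x)|<1 on ℝ⁻.
x=-1.24: |R|=0.9559
R=1: x+7/9x²=0 ⇒ x=−9/7=-1.2857; min R=1−1/(4·7/9)=0.6786>−1
Confirm numerically:
  x=-1.211: |R|=0.92963 <1
  x=-0.708: |R|=0.68187 <1
  x=-0.633: |R|=0.67865 <1
  x=-1.846: |R|=1.80445 >1
  x=-1.506: |R|=1.25803 >1
  x=-1.330: |R|=1.04581 >1
So |R|<1 on (-1.2857, 0).

(-1.2857,0); λ=-5 ⇒ h* = (9/7)/5 = 0.2571.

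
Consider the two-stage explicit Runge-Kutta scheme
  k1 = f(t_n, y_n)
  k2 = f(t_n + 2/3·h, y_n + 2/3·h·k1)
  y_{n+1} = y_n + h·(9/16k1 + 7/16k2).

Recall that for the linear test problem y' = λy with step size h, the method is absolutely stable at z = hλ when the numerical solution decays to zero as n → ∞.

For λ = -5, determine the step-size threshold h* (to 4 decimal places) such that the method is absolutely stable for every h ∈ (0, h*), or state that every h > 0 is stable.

(-3.4286,0); λ=-5 ⇒ h* = (24/7)/5 = 0.6857.

On y'=λy, z=hλ:
  k1=λy_n ⇒ h·k1=z·y_n;  k2=λ(1+2/3z)y_n ⇒ h·k2=z(1+2/3z)y_n
  y_{n+1}/y_n = 1 + 9/16z + 7/16z(1+2/3z) = 1 + z + 7/24z²
  Hence R(z) = 1 + z + 7/24z².

Need |R(x)|<1, x<0.
x=-1.19: |R|=0.2230
R=1: x+7/24x²=0 ⇒ x=−24/7=-3.4286; min R=1−1/(4·7/24)=0.1429>−1
Confirm numerically:
  x=-3.403: |R|=0.97462 <1
  x=-2.695: |R|=0.42338 <1
  x=-2.333: |R|=0.25451 <1
  x=-3.556: |R|=1.13216 >1
  x=-3.469: |R|=1.04091 >1
So |R|<1 on (-3.4286, 0).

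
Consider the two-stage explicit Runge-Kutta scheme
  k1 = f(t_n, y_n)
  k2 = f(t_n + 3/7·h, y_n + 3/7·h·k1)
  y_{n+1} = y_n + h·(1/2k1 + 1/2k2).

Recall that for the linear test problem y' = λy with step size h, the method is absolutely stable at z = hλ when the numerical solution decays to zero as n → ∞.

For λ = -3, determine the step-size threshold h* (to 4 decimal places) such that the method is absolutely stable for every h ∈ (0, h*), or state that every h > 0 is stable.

(-4.6667,0); λ=-3 ⇒ h* = (14/3)/3 = 1.5556.

With y'=λy (z=hλ):
  k1=λy_n ⇒ h·k1=z·y_n;  k2=λ(1+3/7z)y_n ⇒ h·k2=z(1+3/7z)y_n
  y_{n+1}/y_n = 1 + 1/2z + 1/2z(1+3/7z) = 1 + z + 3/14z²
  Hence R(z) = 1 + z + 3/14z².

Find x<0 with |R(x)|<1.
x=-0.32: |R|=0.7019
R=1: x+3/14x²=0 ⇒ x=−14/3=-4.6667; min R=1−1/(4·3/14)=-0.1667>−1
Confirm numerically:
  x=-4.278: |R|=0.64370 <1
  x=-4.035: |R|=0.45383 <1
  x=-3.140: |R|=0.02723 <1
  x=-5.208: |R|=1.60413 >1
  x=-5.113: |R|=1.48902 >1
Stable set (-4.6667, 0).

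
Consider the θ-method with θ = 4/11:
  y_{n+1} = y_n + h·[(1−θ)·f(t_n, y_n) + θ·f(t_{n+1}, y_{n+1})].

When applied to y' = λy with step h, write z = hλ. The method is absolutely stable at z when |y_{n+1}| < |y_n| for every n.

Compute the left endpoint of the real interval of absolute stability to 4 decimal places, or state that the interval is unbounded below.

With y'=λy (z=hλ):
  y_{n+1} = y_n + z·[7/11·y_n + 4/11·y_{n+1}] ⇒ (1 − 4/11z)y_{n+1} = (1 + 7/11z)y_n
  ⇒ R(z) = (1 + 7/11z)/(1 − 4/11z).

Boundary: |R(x)|=1, x<0.
x=-0.59: |R|=0.5142
R=−1: 1+7/11x = −1+4/11x ⇒ -3/11x=2 ⇒ x=2/(-3/11)=-7.3333
Confirm numerically:
  x=-6.480: |R|=0.93066 <1
  x=-6.058: |R|=0.89141 <1
  x=-5.444: |R|=0.82707 <1
  x=-3.244: |R|=0.48832 <1
  x=-7.768: |R|=1.03099 >1
  x=-7.445: |R|=1.00821 >1
Interval (-7.3333, 0).

z* = -7.3333.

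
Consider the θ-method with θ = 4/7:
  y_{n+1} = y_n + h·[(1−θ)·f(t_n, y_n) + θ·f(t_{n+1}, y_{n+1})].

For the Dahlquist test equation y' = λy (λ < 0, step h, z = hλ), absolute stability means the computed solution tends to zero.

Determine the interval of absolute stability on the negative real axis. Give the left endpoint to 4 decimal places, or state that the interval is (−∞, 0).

(−∞, 0) — no finite endpoint.

Set f=λy, z=hλ:
  y_{n+1} = y_n + z·[3/7·y_n + 4/7·y_{n+1}] ⇒ (1 − 4/7z)y_{n+1} = (1 + 3/7z)y_n
  so R(z) = (1 + 3/7z)/(1 − 4/7z).

Find x<0 with |R(x)|<1.
x=-1.71: |R|=0.1351
x=-2: |R|=0.0667
x=-10: |R|=0.4894
x=-100: |R|=0.7199
θ=4/7≥1/2 ⇒ |1+3/7x|<|1−4/7x| ∀x<0 ⇒ interval (−∞,0).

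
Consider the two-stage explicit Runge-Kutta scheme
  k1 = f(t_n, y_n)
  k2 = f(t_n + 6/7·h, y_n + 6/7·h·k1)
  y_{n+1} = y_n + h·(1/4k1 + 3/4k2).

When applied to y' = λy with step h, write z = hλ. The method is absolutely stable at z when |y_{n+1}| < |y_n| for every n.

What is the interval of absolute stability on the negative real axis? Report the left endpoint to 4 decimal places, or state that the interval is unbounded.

(-1.5556, 0).

Set f=λy, z=hλ:
  k1=λy_n ⇒ h·k1=z·y_n;  k2=λ(1+6/7z)y_n ⇒ h·k2=z(1+6/7z)y_n
  y_{n+1}/y_n = 1 + 1/4z + 3/4z(1+6/7z) = 1 + z + 9/14z²
  so R(z) = 1 + z + 9/14z².

Boundary: |R(x)|=1, x<0.
x=-1.1: |R|=0.6779
R=1: x+9/14x²=0 ⇒ x=−14/9=-1.5556; min R=1−1/(4·9/14)=0.6111>−1
Confirm numerically:
  x=-1.270: |R|=0.76686 <1
  x=-1.254: |R|=0.75690 <1
  x=-0.631: |R|=0.62496 <1
  x=-2.102: |R|=1.73840 >1
  x=-2.100: |R|=1.73500 >1
  x=-1.783: |R|=1.26070 >1
So |R|<1 on (-1.5556, 0).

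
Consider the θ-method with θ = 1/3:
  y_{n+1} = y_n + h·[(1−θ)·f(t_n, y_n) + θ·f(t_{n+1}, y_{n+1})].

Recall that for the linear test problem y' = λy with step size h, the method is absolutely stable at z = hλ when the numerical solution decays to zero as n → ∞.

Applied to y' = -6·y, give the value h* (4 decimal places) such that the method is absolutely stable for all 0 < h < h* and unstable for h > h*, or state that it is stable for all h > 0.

(-6.0000,0); λ=-6 ⇒ h* = (6)/6 = 1.0000.

Test eqn y'=λy, z=hλ:
  y_{n+1} = y_n + z·[2/3·y_n + 1/3·y_{n+1}] ⇒ (1 − 1/3z)y_{n+1} = (1 + 2/3z)y_n
  ⇒ R(z) = (1 + 2/3z)/(1 − 1/3z).

Solve |R(x)|<1 on ℝ⁻.
x=-1.8: |R|=0.1250
R=−1: 1+2/3x = −1+1/3x ⇒ -1/3x=2 ⇒ x=2/(-1/3)=-6.0000
Confirm numerically:
  x=-5.230: |R|=0.90644 <1
  x=-4.745: |R|=0.83796 <1
  x=-4.657: |R|=0.82460 <1
  x=-3.863: |R|=0.68862 <1
  x=-6.447: |R|=1.04732 >1
  x=-6.155: |R|=1.01693 >1
So |R|<1 on (-6.0000, 0).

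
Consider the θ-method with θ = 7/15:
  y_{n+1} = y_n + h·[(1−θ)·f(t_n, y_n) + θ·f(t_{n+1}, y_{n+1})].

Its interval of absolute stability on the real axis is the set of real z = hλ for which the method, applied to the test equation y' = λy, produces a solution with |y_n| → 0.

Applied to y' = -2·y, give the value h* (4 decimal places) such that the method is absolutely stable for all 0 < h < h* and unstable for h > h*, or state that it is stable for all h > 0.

(-30.0000,0); λ=-2 ⇒ h* = (30)/2 = 15.0000.

Set f=λy, z=hλ:
  y_{n+1} = y_n + z·[8/15·y_n + 7/15·y_{n+1}] ⇒ (1 − 7/15z)y_{n+1} = (1 + 8/15z)y_n
  Hence R(z) = (1 + 8/15z)/(1 − 7/15z).

Find x<0 with |R(x)|<1.
x=-1.27: |R|=0.2026
R=−1: 1+8/15x = −1+7/15x ⇒ -1/15x=2 ⇒ x=2/(-1/15)=-30.0000
Confirm numerically:
  x=-25.823: |R|=0.97866 <1
  x=-21.393: |R|=0.94776 <1
  x=-16.567: |R|=0.89743 <1
  x=-13.221: |R|=0.84398 <1
  x=-30.197: |R|=1.00087 >1
  x=-30.169: |R|=1.00075 >1
So |R|<1 on (-30.0000, 0).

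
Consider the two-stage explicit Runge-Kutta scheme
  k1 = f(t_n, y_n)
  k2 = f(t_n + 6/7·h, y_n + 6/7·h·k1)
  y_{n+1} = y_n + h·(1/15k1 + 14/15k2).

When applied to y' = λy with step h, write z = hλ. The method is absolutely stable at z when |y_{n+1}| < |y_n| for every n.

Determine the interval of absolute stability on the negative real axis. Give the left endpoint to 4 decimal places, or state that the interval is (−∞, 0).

On y'=λy, z=hλ:
  k1=λy_n ⇒ h·k1=z·y_n;  k2=λ(1+6/7z)y_n ⇒ h·k2=z(1+6/7z)y_n
  y_{n+1}/y_n = 1 + 1/15z + 14/15z(1+6/7z) = 1 + z + 4/5z²
  Hence R(z) = 1 + z + 4/5z².

Find x<0 with |R(x)|<1.
x=-0.42: |R|=0.7211
R=1: x+4/5x²=0 ⇒ x=−5/4=-1.2500; min R=1−1/(4·4/5)=0.6875>−1
Confirm numerically:
  x=-1.118: |R|=0.88194 <1
  x=-1.107: |R|=0.87336 <1
  x=-0.612: |R|=0.68764 <1
  x=-0.554: |R|=0.69153 <1
  x=-1.607: |R|=1.45896 >1
  x=-1.558: |R|=1.38389 >1
  x=-1.353: |R|=1.11149 >1
Stable set (-1.2500, 0).

z∈(-1.2500,0).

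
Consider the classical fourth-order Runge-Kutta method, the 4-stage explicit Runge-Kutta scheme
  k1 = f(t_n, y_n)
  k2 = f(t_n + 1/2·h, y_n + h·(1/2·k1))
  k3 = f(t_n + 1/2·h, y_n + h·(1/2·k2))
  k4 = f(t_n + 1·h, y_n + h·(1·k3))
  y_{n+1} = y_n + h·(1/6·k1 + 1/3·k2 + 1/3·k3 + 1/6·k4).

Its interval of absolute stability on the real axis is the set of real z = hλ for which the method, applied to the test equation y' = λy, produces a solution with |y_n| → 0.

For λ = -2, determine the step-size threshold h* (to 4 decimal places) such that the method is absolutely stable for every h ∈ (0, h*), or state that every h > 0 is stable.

Set f=λy, z=hλ:
  order 4, 4-stage ⇒ R(z)=1+z+z^2/2+z^3/6+z^4/24
  (e.g. R(-1.08)=0.34994, |R|=0.34994)

Need |R(x)|<1, x<0.
x=-1.08: |R|=0.3499
|R(-2.65)|=0.8145 |R(-2.6)|=0.7547 |R(-2.38)|=0.5422
Bisect:
  x_lo=-3.1353 |R|=1.6694  x_hi=-0.0685 |R|=0.9338
  mid=-1.60189 |R|=0.27041 →hi
  mid=-2.36860 |R|=0.53325 →hi
  mid=-2.75196 |R|=0.95090 →hi
  mid=-2.94364 |R|=1.26619 →lo
  mid=-2.84780 |R|=1.09840 →lo
  mid=-2.79988 |R|=1.02222 →lo
  mid=-2.77592 |R|=0.98596 →hi
  mid=-2.78790 |R|=1.00394 →lo
  ...
  [-2.78547,-2.78528] ⇒ x*=-2.7853
Stable set (-2.7853, 0).

(-2.7853,0); λ=-2 ⇒ h* = 1.3926.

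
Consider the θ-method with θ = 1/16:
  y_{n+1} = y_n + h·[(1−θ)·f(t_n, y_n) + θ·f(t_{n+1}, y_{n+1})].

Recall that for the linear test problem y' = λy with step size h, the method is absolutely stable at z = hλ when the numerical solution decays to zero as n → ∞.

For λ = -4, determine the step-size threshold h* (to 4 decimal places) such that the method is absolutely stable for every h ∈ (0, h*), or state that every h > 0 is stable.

Set f=λy, z=hλ:
  y_{n+1} = y_n + z·[15/16·y_n + 1/16·y_{n+1}] ⇒ (1 − 1/16z)y_{n+1} = (1 + 15/16z)y_n
  ⇒ R(z) = (1 + 15/16z)/(1 − 1/16z).

Solve |R(x)|<1 on ℝ⁻.
x=-1.54: |R|=0.4048
R=−1: 1+15/16x = −1+1/16x ⇒ -7/8x=2 ⇒ x=2/(-7/8)=-2.2857
Confirm numerically:
  x=-1.746: |R|=0.57421 <1
  x=-1.730: |R|=0.56120 <1
  x=-1.670: |R|=0.51217 <1
  x=-1.278: |R|=0.18347 <1
  x=-2.840: |R|=1.41189 >1
  x=-2.554: |R|=1.20244 >1
Stable set (-2.2857, 0).

(-2.2857,0); λ=-4 ⇒ h* = (16/7)/4 = 0.5714.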